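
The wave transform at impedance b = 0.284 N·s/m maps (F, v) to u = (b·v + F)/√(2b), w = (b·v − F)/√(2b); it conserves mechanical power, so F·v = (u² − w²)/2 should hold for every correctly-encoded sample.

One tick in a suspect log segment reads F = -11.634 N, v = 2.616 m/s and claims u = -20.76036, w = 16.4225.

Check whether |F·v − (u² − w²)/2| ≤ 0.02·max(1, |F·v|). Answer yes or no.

F·v = (-11.634)×2.616 = -30.4345 W.
(u² − w²)/2 = (430.9925 − 269.6985)/2 = 80.6470 W.
|Δ| = 111.0816;  2% of max(1, |F·v|) = 0.6087.

no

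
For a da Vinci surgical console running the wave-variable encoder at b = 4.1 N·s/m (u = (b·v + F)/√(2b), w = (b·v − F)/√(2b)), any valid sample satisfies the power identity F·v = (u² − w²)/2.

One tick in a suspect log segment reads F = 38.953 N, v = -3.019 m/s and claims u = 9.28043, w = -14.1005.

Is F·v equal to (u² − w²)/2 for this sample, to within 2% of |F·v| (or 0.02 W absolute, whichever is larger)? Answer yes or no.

F·v = 38.953×(-3.019) = -117.59911 W.
(u² − w²)/2 = (86.12638 − 198.82410)/2 = -56.34886 W.
|Δ| = 61.25025;  2% of max(1, |F·v|) = 2.35198.

no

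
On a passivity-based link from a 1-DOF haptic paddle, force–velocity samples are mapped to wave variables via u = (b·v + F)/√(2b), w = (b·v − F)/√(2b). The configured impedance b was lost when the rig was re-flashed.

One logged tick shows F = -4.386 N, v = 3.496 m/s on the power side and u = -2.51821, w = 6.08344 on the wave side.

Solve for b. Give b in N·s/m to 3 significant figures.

u + w = 3.5652;  u + w = √(2b)·v, so √(2b) = 3.5652/3.496 = 1.0198.
b = (√(2b))²/2 = 1.0400/2 = 0.5200.
(Check via u − w = 2F/√(2b): u − w = -8.6016, 2F/√(2b) = -8.6017.)

b = 0.52 N·s/m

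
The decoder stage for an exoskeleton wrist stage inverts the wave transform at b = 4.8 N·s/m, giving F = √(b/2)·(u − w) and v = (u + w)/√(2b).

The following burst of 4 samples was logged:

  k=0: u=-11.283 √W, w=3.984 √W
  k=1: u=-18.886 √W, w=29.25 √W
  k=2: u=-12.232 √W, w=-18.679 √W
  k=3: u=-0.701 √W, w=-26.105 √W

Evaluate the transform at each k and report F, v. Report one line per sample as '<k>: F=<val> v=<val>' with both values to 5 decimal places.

0: F=-23.65153 v=-2.35574
1: F=-74.57197 v=3.34497
2: F=9.98765 v=-9.97648
3: F=39.35571 v=-8.65160

k=0: u−w=-15.26700, u+w=-7.29900; √(b/2)=1.54919, √(2b)=3.09839; F=1.54919×(-15.267)=-23.65153, v=-7.29900/3.09839=-2.35574
k=1: u−w=-48.13600, u+w=10.36400; √(b/2)=1.54919, √(2b)=3.09839; F=1.54919×(-48.136)=-74.57197, v=10.36400/3.09839=3.34497
k=2: u−w=6.44700, u+w=-30.91100; √(b/2)=1.54919, √(2b)=3.09839; F=1.54919×6.447=9.98765, v=-30.91100/3.09839=-9.97648
k=3: u−w=25.40400, u+w=-26.80600; √(b/2)=1.54919, √(2b)=3.09839; F=1.54919×25.404=39.35571, v=-26.80600/3.09839=-8.65160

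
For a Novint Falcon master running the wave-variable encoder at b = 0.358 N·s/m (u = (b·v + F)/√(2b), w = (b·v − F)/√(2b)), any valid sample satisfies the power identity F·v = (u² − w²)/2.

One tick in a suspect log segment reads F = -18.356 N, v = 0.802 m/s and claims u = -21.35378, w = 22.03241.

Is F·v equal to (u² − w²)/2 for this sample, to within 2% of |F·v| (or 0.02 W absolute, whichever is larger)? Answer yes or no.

yes

F·v = (-18.356)×0.802 = -14.7215 W.
(u² − w²)/2 = (455.9839 − 485.4271)/2 = -14.7216 W.
|Δ| = 0.0001;  2% of max(1, |F·v|) = 0.2944.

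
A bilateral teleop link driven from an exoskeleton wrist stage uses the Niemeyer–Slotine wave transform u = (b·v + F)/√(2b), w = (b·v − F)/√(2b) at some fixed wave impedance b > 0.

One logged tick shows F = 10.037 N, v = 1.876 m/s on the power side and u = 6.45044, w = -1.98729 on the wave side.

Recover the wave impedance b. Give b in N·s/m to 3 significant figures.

u + w = 4.46315;  u + w = √(2b)·v, so √(2b) = 4.46315/1.876 = 2.37908.
b = (√(2b))²/2 = 5.66001/2 = 2.83001.
(Check via u − w = 2F/√(2b): u − w = 8.43773, 2F/√(2b) = 8.43772.)

b = 2.83 N·s/m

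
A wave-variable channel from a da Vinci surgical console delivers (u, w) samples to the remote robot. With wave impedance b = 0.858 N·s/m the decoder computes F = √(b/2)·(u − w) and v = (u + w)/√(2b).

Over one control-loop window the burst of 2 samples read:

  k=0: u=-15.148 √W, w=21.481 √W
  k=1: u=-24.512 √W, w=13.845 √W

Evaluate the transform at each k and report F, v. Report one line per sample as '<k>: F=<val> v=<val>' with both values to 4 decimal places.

k=0: u−w=-36.6290, u+w=6.3330; √(b/2)=0.6550, √(2b)=1.3100; F=0.6550×(-36.629)=-23.9913, v=6.3330/1.3100=4.8345
k=1: u−w=-38.3570, u+w=-10.6670; √(b/2)=0.6550, √(2b)=1.3100; F=0.6550×(-38.357)=-25.1231, v=-10.6670/1.3100=-8.1430

0: F=-23.9913 v=4.8345
1: F=-25.1231 v=-8.1430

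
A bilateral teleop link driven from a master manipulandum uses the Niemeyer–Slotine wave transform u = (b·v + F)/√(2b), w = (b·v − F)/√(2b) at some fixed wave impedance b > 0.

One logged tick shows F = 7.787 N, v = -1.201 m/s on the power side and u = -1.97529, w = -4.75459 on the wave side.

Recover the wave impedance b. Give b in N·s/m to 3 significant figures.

b = 15.7 N·s/m

u + w = -6.7299;  u + w = √(2b)·v, so √(2b) = -6.7299/(-1.201) = 5.6036.
b = (√(2b))²/2 = 31.3999/2 = 15.7000.
(Check via u − w = 2F/√(2b): u − w = 2.7793, 2F/√(2b) = 2.7793.)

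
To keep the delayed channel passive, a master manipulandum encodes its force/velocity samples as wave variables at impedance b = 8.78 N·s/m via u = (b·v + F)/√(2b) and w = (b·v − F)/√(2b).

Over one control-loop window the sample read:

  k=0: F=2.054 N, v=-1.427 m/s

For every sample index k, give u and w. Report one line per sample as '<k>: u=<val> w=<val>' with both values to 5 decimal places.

k=0: b·v=8.78×(-1.427)=-12.52906; √(2b)=4.19047; u=(-12.52906+2.054)/4.19047=-2.49974, w=(-12.52906−2.054)/4.19047=-3.48006

0: u=-2.49974 w=-3.48006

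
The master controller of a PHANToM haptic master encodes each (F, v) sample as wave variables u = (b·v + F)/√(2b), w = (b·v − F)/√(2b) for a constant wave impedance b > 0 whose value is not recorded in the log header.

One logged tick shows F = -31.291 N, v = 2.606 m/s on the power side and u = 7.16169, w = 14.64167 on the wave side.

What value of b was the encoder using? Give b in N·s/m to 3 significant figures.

u + w = 21.803360;  u + w = √(2b)·v, so √(2b) = 21.803360/2.606 = 8.366600.
b = (√(2b))²/2 = 69.999998/2 = 34.999999.
(Check via u − w = 2F/√(2b): u − w = -7.479980, 2F/√(2b) = -7.479980.)

b = 35 N·s/m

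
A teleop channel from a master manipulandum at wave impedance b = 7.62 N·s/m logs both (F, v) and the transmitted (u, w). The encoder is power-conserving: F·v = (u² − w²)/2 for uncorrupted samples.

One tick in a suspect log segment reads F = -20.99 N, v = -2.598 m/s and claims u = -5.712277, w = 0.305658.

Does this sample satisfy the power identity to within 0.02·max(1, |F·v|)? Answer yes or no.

no

F·v = (-20.99)×(-2.598) = 54.532020 W.
(u² − w²)/2 = (32.630109 − 0.093427)/2 = 16.268341 W.
|Δ| = 38.263679;  2% of max(1, |F·v|) = 1.090640.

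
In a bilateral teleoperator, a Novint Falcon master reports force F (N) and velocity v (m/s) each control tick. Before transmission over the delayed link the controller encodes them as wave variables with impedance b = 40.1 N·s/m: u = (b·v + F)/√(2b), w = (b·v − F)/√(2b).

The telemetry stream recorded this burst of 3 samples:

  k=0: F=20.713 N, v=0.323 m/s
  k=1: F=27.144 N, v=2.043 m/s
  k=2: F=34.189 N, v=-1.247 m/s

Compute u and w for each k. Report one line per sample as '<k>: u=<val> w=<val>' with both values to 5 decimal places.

0: u=3.75920 w=-0.86659
1: u=12.17899 w=6.11698
2: u=-1.76604 w=-9.40140

k=0: b·v=40.1×0.323=12.95230; √(2b)=8.95545; u=(12.95230+20.713)/8.95545=3.75920, w=(12.95230−20.713)/8.95545=-0.86659
k=1: b·v=40.1×2.043=81.92430; √(2b)=8.95545; u=(81.92430+27.144)/8.95545=12.17899, w=(81.92430−27.144)/8.95545=6.11698
k=2: b·v=40.1×(-1.247)=-50.00470; √(2b)=8.95545; u=(-50.00470+34.189)/8.95545=-1.76604, w=(-50.00470−34.189)/8.95545=-9.40140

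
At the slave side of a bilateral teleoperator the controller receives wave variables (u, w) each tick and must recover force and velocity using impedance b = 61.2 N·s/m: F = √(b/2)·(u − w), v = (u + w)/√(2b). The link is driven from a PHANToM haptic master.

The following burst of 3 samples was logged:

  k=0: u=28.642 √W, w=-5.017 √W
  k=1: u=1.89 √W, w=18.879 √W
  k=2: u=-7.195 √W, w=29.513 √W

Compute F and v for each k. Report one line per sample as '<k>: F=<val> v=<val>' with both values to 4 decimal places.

k=0: u−w=33.6590, u+w=23.6250; √(b/2)=5.5317, √(2b)=11.0635; F=5.5317×33.659=186.1924, v=23.6250/11.0635=2.1354
k=1: u−w=-16.9890, u+w=20.7690; √(b/2)=5.5317, √(2b)=11.0635; F=5.5317×(-16.989)=-93.9785, v=20.7690/11.0635=1.8773
k=2: u−w=-36.7080, u+w=22.3180; √(b/2)=5.5317, √(2b)=11.0635; F=5.5317×(-36.708)=-203.0586, v=22.3180/11.0635=2.0173

0: F=186.1924 v=2.1354
1: F=-93.9785 v=1.8773
2: F=-203.0586 v=2.0173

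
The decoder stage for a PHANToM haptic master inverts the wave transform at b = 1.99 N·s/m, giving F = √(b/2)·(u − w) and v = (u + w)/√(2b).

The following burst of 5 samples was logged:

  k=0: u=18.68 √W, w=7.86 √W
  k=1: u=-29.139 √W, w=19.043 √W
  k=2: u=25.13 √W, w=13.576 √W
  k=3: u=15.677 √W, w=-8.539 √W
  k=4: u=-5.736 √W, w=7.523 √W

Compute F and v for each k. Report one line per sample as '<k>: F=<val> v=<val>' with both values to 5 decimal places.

0: F=10.79292 v=13.30330
1: F=-48.06139 v=-5.06067
2: F=11.52508 v=19.40156
3: F=24.15538 v=3.57796
4: F=-13.22581 v=0.89574

k=0: u−w=10.82000, u+w=26.54000; √(b/2)=0.99750, √(2b)=1.99499; F=0.99750×10.82=10.79292, v=26.54000/1.99499=13.30330
k=1: u−w=-48.18200, u+w=-10.09600; √(b/2)=0.99750, √(2b)=1.99499; F=0.99750×(-48.182)=-48.06139, v=-10.09600/1.99499=-5.06067
k=2: u−w=11.55400, u+w=38.70600; √(b/2)=0.99750, √(2b)=1.99499; F=0.99750×11.554=11.52508, v=38.70600/1.99499=19.40156
k=3: u−w=24.21600, u+w=7.13800; √(b/2)=0.99750, √(2b)=1.99499; F=0.99750×24.216=24.15538, v=7.13800/1.99499=3.57796
k=4: u−w=-13.25900, u+w=1.78700; √(b/2)=0.99750, √(2b)=1.99499; F=0.99750×(-13.259)=-13.22581, v=1.78700/1.99499=0.89574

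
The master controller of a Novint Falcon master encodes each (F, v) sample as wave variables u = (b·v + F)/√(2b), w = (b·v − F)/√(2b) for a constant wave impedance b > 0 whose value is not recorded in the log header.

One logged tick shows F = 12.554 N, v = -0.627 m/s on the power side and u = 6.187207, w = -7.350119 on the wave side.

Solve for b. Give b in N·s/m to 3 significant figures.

b = 1.72 N·s/m

u + w = -1.162912;  u + w = √(2b)·v, so √(2b) = -1.162912/(-0.627) = 1.854724.
b = (√(2b))²/2 = 3.440001/2 = 1.720001.
(Check via u − w = 2F/√(2b): u − w = 13.537326, 2F/√(2b) = 13.537324.)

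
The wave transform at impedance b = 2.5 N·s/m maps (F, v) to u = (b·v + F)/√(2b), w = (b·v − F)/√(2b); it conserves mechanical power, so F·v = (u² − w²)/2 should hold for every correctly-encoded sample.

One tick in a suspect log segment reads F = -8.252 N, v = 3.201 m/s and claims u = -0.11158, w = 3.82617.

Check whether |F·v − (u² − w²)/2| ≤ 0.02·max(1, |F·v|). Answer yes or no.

no

F·v = (-8.252)×3.201 = -26.4147 W.
(u² − w²)/2 = (0.0125 − 14.6396)/2 = -7.3136 W.
|Δ| = 19.1011;  2% of max(1, |F·v|) = 0.5283.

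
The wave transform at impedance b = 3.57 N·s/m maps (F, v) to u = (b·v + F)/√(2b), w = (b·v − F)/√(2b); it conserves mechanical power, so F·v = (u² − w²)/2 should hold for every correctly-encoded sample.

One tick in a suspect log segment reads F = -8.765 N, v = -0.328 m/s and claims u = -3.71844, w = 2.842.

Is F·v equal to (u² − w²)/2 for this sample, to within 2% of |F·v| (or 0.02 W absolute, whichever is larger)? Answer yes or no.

yes

F·v = (-8.765)×(-0.328) = 2.8749 W.
(u² − w²)/2 = (13.8268 − 8.0770)/2 = 2.8749 W.
|Δ| = 0.0000;  2% of max(1, |F·v|) = 0.0575.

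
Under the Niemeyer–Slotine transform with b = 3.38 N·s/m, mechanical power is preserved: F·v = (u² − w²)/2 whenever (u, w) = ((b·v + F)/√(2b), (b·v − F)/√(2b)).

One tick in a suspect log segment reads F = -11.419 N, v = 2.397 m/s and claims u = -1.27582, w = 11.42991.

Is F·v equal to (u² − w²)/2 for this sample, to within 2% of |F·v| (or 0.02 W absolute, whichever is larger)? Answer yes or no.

F·v = (-11.419)×2.397 = -27.37134 W.
(u² − w²)/2 = (1.62772 − 130.64284)/2 = -64.50756 W.
|Δ| = 37.13622;  2% of max(1, |F·v|) = 0.54743.

no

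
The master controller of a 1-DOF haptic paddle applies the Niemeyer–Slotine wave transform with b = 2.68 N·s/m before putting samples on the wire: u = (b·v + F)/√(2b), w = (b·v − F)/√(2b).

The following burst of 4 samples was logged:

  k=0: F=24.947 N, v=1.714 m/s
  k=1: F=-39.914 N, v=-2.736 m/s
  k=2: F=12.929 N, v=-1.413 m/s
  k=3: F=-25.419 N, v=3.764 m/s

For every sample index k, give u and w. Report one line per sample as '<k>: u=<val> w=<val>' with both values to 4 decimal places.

k=0: b·v=2.68×1.714=4.5935; √(2b)=2.3152; u=(4.5935+24.947)/2.3152=12.7596, w=(4.5935−24.947)/2.3152=-8.7914
k=1: b·v=2.68×(-2.736)=-7.3325; √(2b)=2.3152; u=(-7.3325+(-39.914))/2.3152=-20.4074, w=(-7.3325−(-39.914))/2.3152=14.0731
k=2: b·v=2.68×(-1.413)=-3.7868; √(2b)=2.3152; u=(-3.7868+12.929)/2.3152=3.9488, w=(-3.7868−12.929)/2.3152=-7.2201
k=3: b·v=2.68×3.764=10.0875; √(2b)=2.3152; u=(10.0875+(-25.419))/2.3152=-6.6222, w=(10.0875−(-25.419))/2.3152=15.3365

0: u=12.7596 w=-8.7914
1: u=-20.4074 w=14.0731
2: u=3.9488 w=-7.2201
3: u=-6.6222 w=15.3365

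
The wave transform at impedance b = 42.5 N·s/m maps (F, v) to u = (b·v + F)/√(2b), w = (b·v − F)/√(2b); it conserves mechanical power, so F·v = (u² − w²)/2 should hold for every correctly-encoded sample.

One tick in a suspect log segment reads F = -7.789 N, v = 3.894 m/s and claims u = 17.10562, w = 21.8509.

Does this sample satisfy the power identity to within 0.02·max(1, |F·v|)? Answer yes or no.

F·v = (-7.789)×3.894 = -30.3304 W.
(u² − w²)/2 = (292.6022 − 477.4618)/2 = -92.4298 W.
|Δ| = 62.0994;  2% of max(1, |F·v|) = 0.6066.

no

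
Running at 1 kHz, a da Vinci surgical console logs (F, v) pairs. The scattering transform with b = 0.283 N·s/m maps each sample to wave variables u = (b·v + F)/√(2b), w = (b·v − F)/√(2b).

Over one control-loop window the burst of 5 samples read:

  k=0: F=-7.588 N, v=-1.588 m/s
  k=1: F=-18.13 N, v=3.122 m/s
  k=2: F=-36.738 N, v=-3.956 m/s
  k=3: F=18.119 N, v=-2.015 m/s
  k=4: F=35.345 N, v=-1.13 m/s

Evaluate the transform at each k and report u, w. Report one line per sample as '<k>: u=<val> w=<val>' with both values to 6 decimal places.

k=0: b·v=0.283×(-1.588)=-0.449404; √(2b)=0.752330; u=(-0.449404+(-7.588))/0.752330=-10.683353, w=(-0.449404−(-7.588))/0.752330=9.488654
k=1: b·v=0.283×3.122=0.883526; √(2b)=0.752330; u=(0.883526+(-18.13))/0.752330=-22.924090, w=(0.883526−(-18.13))/0.752330=25.272863
k=2: b·v=0.283×(-3.956)=-1.119548; √(2b)=0.752330; u=(-1.119548+(-36.738))/0.752330=-50.320421, w=(-1.119548−(-36.738))/0.752330=47.344205
k=3: b·v=0.283×(-2.015)=-0.570245; √(2b)=0.752330; u=(-0.570245+18.119)/0.752330=23.325883, w=(-0.570245−18.119)/0.752330=-24.841827
k=4: b·v=0.283×(-1.13)=-0.319790; √(2b)=0.752330; u=(-0.319790+35.345)/0.752330=46.555665, w=(-0.319790−35.345)/0.752330=-47.405797

0: u=-10.683353 w=9.488654
1: u=-22.924090 w=25.272863
2: u=-50.320421 w=47.344205
3: u=23.325883 w=-24.841827
4: u=46.555665 w=-47.405797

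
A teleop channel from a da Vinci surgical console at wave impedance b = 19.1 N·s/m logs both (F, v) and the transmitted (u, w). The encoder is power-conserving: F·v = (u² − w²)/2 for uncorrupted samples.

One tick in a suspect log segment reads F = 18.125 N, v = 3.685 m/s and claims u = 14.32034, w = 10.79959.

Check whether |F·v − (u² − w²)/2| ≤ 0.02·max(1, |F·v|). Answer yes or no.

no

F·v = 18.125×3.685 = 66.79063 W.
(u² − w²)/2 = (205.07214 − 116.63114)/2 = 44.22050 W.
|Δ| = 22.57013;  2% of max(1, |F·v|) = 1.33581.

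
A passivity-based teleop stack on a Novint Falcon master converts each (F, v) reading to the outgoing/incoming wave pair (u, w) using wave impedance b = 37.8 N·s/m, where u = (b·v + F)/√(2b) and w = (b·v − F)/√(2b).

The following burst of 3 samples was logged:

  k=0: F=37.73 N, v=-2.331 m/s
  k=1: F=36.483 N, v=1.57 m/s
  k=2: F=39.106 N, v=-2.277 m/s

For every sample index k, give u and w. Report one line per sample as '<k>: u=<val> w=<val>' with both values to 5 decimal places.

k=0: b·v=37.8×(-2.331)=-88.11180; √(2b)=8.69483; u=(-88.11180+37.73)/8.69483=-5.79446, w=(-88.11180−37.73)/8.69483=-14.47318
k=1: b·v=37.8×1.57=59.34600; √(2b)=8.69483; u=(59.34600+36.483)/8.69483=11.02138, w=(59.34600−36.483)/8.69483=2.62949
k=2: b·v=37.8×(-2.277)=-86.07060; √(2b)=8.69483; u=(-86.07060+39.106)/8.69483=-5.40144, w=(-86.07060−39.106)/8.69483=-14.39668

0: u=-5.79446 w=-14.47318
1: u=11.02138 w=2.62949
2: u=-5.40144 w=-14.39668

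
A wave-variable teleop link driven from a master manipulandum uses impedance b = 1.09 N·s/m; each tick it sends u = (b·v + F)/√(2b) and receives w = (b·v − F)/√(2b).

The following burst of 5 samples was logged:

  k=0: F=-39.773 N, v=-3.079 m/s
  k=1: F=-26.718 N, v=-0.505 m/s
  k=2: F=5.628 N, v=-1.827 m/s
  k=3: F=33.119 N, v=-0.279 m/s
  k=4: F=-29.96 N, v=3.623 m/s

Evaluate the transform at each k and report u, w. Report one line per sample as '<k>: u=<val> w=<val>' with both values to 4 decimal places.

k=0: b·v=1.09×(-3.079)=-3.3561; √(2b)=1.4765; u=(-3.3561+(-39.773))/1.4765=-29.2107, w=(-3.3561−(-39.773))/1.4765=24.6646
k=1: b·v=1.09×(-0.505)=-0.5504; √(2b)=1.4765; u=(-0.5504+(-26.718))/1.4765=-18.4685, w=(-0.5504−(-26.718))/1.4765=17.7229
k=2: b·v=1.09×(-1.827)=-1.9914; √(2b)=1.4765; u=(-1.9914+5.628)/1.4765=2.4630, w=(-1.9914−5.628)/1.4765=-5.1605
k=3: b·v=1.09×(-0.279)=-0.3041; √(2b)=1.4765; u=(-0.3041+33.119)/1.4765=22.2250, w=(-0.3041−33.119)/1.4765=-22.6370
k=4: b·v=1.09×3.623=3.9491; √(2b)=1.4765; u=(3.9491+(-29.96))/1.4765=-17.6168, w=(3.9491−(-29.96))/1.4765=22.9661

0: u=-29.2107 w=24.6646
1: u=-18.4685 w=17.7229
2: u=2.4630 w=-5.1605
3: u=22.2250 w=-22.6370
4: u=-17.6168 w=22.9661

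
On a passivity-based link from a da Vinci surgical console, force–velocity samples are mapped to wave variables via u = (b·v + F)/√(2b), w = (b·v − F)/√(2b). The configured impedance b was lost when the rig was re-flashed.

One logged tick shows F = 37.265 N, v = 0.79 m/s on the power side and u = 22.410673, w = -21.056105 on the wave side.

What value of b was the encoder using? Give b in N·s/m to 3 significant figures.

u + w = 1.354568;  u + w = √(2b)·v, so √(2b) = 1.354568/0.79 = 1.714643.
b = (√(2b))²/2 = 2.940001/2 = 1.470000.
(Check via u − w = 2F/√(2b): u − w = 43.466778, 2F/√(2b) = 43.466773.)

b = 1.47 N·s/m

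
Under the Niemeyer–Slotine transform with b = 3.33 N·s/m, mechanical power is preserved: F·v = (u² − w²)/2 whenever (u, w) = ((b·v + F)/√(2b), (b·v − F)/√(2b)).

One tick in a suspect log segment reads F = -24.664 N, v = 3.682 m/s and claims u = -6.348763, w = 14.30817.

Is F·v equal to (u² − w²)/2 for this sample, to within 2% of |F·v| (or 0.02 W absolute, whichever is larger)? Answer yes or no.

F·v = (-24.664)×3.682 = -90.812848 W.
(u² − w²)/2 = (40.306792 − 204.723729)/2 = -82.208469 W.
|Δ| = 8.604379;  2% of max(1, |F·v|) = 1.816257.

no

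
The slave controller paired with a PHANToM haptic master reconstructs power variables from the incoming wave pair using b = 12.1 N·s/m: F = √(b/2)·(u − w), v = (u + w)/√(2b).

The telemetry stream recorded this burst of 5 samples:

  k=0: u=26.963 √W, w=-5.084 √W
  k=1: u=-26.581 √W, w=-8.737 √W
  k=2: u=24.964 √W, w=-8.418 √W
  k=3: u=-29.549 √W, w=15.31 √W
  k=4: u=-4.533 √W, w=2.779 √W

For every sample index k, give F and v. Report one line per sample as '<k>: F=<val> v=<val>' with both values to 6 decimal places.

k=0: u−w=32.047000, u+w=21.879000; √(b/2)=2.459675, √(2b)=4.919350; F=2.459675×32.047=78.825198, v=21.879000/4.919350=4.447539
k=1: u−w=-17.844000, u+w=-35.318000; √(b/2)=2.459675, √(2b)=4.919350; F=2.459675×(-17.844)=-43.890437, v=-35.318000/4.919350=-7.179404
k=2: u−w=33.382000, u+w=16.546000; √(b/2)=2.459675, √(2b)=4.919350; F=2.459675×33.382=82.108863, v=16.546000/4.919350=3.363453
k=3: u−w=-44.859000, u+w=-14.239000; √(b/2)=2.459675, √(2b)=4.919350; F=2.459675×(-44.859)=-110.338551, v=-14.239000/4.919350=-2.894488
k=4: u−w=-7.312000, u+w=-1.754000; √(b/2)=2.459675, √(2b)=4.919350; F=2.459675×(-7.312)=-17.985142, v=-1.754000/4.919350=-0.356551

0: F=78.825198 v=4.447539
1: F=-43.890437 v=-7.179404
2: F=82.108863 v=3.363453
3: F=-110.338551 v=-2.894488
4: F=-17.985142 v=-0.356551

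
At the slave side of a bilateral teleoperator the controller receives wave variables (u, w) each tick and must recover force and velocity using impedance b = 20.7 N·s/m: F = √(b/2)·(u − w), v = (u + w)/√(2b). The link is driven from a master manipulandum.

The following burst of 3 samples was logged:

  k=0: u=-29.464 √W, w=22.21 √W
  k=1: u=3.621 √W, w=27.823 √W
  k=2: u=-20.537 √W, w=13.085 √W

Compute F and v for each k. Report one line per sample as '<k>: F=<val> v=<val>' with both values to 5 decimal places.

0: F=-166.24257 v=-1.12740
1: F=-77.86126 v=4.88695
2: F=-108.16673 v=-1.15817

k=0: u−w=-51.67400, u+w=-7.25400; √(b/2)=3.21714, √(2b)=6.43428; F=3.21714×(-51.674)=-166.24257, v=-7.25400/6.43428=-1.12740
k=1: u−w=-24.20200, u+w=31.44400; √(b/2)=3.21714, √(2b)=6.43428; F=3.21714×(-24.202)=-77.86126, v=31.44400/6.43428=4.88695
k=2: u−w=-33.62200, u+w=-7.45200; √(b/2)=3.21714, √(2b)=6.43428; F=3.21714×(-33.622)=-108.16673, v=-7.45200/6.43428=-1.15817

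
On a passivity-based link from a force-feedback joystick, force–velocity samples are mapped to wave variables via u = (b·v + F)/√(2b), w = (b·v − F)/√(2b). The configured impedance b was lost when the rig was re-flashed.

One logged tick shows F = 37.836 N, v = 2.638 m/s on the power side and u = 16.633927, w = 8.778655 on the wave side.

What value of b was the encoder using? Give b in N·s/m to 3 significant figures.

b = 46.4 N·s/m

u + w = 25.412582;  u + w = √(2b)·v, so √(2b) = 25.412582/2.638 = 9.633276.
b = (√(2b))²/2 = 92.800006/2 = 46.400003.
(Check via u − w = 2F/√(2b): u − w = 7.855272, 2F/√(2b) = 7.855272.)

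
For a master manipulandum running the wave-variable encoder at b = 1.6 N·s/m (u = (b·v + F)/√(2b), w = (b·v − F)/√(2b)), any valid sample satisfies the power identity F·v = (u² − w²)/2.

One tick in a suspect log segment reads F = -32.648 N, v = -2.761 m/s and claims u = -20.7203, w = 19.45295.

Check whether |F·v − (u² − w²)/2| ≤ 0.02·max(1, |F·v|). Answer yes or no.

F·v = (-32.648)×(-2.761) = 90.1411 W.
(u² − w²)/2 = (429.3308 − 378.4173)/2 = 25.4568 W.
|Δ| = 64.6843;  2% of max(1, |F·v|) = 1.8028.

no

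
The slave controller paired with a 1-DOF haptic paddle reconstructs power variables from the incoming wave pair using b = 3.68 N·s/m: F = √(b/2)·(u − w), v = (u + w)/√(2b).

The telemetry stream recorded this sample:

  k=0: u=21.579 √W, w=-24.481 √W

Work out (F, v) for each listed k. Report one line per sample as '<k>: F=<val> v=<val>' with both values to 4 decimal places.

0: F=62.4788 v=-1.0697

k=0: u−w=46.0600, u+w=-2.9020; √(b/2)=1.3565, √(2b)=2.7129; F=1.3565×46.06=62.4788, v=-2.9020/2.7129=-1.0697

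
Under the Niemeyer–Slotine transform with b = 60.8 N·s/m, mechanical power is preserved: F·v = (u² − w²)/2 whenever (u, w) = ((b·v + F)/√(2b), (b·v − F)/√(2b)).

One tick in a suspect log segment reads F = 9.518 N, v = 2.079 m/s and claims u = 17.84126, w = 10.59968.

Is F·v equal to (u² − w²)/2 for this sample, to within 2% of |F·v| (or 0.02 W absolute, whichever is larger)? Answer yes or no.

no

F·v = 9.518×2.079 = 19.7879 W.
(u² − w²)/2 = (318.3106 − 112.3532)/2 = 102.9787 W.
|Δ| = 83.1907;  2% of max(1, |F·v|) = 0.3958.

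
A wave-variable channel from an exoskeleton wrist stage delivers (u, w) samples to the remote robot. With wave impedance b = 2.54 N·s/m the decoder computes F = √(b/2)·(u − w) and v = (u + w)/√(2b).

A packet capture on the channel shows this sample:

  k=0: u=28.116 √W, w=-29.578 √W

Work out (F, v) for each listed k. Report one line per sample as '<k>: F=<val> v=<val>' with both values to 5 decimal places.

k=0: u−w=57.69400, u+w=-1.46200; √(b/2)=1.12694, √(2b)=2.25389; F=1.12694×57.694=65.01784, v=-1.46200/2.25389=-0.64866

0: F=65.01784 v=-0.64866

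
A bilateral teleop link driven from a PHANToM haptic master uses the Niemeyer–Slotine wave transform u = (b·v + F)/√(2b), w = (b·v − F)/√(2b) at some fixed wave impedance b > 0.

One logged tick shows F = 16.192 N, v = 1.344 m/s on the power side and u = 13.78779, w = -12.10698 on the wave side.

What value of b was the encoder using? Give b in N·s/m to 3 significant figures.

b = 0.782 N·s/m

u + w = 1.68081;  u + w = √(2b)·v, so √(2b) = 1.68081/1.344 = 1.25060.
b = (√(2b))²/2 = 1.56401/2 = 0.78200.
(Check via u − w = 2F/√(2b): u − w = 25.89477, 2F/√(2b) = 25.89472.)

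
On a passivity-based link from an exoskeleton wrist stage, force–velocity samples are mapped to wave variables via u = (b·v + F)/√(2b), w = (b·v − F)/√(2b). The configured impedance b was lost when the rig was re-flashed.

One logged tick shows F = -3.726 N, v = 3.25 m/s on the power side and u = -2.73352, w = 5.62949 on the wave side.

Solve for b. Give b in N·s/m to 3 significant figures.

b = 0.397 N·s/m

u + w = 2.89597;  u + w = √(2b)·v, so √(2b) = 2.89597/3.25 = 0.89107.
b = (√(2b))²/2 = 0.79400/2 = 0.39700.
(Check via u − w = 2F/√(2b): u − w = -8.36301, 2F/√(2b) = -8.36300.)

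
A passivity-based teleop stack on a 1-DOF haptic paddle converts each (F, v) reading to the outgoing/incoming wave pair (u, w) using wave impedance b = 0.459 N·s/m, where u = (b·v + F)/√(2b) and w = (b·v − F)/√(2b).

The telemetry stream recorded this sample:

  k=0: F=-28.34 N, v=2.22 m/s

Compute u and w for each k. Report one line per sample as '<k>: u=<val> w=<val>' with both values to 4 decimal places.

k=0: b·v=0.459×2.22=1.0190; √(2b)=0.9581; u=(1.0190+(-28.34))/0.9581=-28.5151, w=(1.0190−(-28.34))/0.9581=30.6422

0: u=-28.5151 w=30.6422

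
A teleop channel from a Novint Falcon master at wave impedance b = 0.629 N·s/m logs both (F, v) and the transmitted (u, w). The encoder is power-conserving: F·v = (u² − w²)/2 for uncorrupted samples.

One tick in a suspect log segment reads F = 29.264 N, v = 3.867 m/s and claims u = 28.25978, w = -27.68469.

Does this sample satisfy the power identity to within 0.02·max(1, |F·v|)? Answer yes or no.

F·v = 29.264×3.867 = 113.16389 W.
(u² − w²)/2 = (798.61517 − 766.44206)/2 = 16.08655 W.
|Δ| = 97.07734;  2% of max(1, |F·v|) = 2.26328.

no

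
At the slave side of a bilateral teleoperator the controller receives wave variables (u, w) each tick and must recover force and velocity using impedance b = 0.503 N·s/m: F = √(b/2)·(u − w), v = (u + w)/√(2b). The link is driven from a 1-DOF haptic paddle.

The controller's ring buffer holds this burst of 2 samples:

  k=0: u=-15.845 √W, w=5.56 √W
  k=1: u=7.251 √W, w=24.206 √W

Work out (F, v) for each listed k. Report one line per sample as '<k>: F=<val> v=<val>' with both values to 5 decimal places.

0: F=-10.73456 v=-10.25428
1: F=-8.50289 v=31.36305

k=0: u−w=-21.40500, u+w=-10.28500; √(b/2)=0.50150, √(2b)=1.00300; F=0.50150×(-21.405)=-10.73456, v=-10.28500/1.00300=-10.25428
k=1: u−w=-16.95500, u+w=31.45700; √(b/2)=0.50150, √(2b)=1.00300; F=0.50150×(-16.955)=-8.50289, v=31.45700/1.00300=31.36305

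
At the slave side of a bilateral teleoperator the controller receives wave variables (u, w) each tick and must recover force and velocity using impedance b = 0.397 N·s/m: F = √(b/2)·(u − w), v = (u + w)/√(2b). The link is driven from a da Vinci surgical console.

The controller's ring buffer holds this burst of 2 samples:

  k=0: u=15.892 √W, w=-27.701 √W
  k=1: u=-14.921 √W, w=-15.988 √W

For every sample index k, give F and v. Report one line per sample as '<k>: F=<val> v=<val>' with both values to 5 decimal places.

0: F=19.42214 v=-13.25265
1: F=0.47538 v=-34.68764

k=0: u−w=43.59300, u+w=-11.80900; √(b/2)=0.44553, √(2b)=0.89107; F=0.44553×43.593=19.42214, v=-11.80900/0.89107=-13.25265
k=1: u−w=1.06700, u+w=-30.90900; √(b/2)=0.44553, √(2b)=0.89107; F=0.44553×1.067=0.47538, v=-30.90900/0.89107=-34.68764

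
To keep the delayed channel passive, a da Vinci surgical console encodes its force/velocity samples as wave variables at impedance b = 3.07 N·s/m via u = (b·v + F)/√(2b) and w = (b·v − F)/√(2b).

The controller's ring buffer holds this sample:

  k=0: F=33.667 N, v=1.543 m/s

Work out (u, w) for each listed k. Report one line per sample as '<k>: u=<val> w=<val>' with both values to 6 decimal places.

k=0: b·v=3.07×1.543=4.737010; √(2b)=2.477902; u=(4.737010+33.667)/2.477902=15.498597, w=(4.737010−33.667)/2.477902=-11.675194

0: u=15.498597 w=-11.675194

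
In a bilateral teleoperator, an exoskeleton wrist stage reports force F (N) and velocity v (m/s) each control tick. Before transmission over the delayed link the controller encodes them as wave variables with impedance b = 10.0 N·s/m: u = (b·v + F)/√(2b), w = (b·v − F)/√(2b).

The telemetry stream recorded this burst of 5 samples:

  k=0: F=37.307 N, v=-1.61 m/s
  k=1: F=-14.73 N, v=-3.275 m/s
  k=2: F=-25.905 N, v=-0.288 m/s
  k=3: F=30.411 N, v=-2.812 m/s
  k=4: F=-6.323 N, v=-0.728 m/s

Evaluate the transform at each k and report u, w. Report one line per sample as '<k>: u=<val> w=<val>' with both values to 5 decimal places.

0: u=4.74203 w=-11.94217
1: u=-10.61685 w=-4.02939
2: u=-6.43652 w=5.14855
3: u=0.51228 w=-13.08793
4: u=-3.04172 w=-0.21399

k=0: b·v=10.0×(-1.61)=-16.10000; √(2b)=4.47214; u=(-16.10000+37.307)/4.47214=4.74203, w=(-16.10000−37.307)/4.47214=-11.94217
k=1: b·v=10.0×(-3.275)=-32.75000; √(2b)=4.47214; u=(-32.75000+(-14.73))/4.47214=-10.61685, w=(-32.75000−(-14.73))/4.47214=-4.02939
k=2: b·v=10.0×(-0.288)=-2.88000; √(2b)=4.47214; u=(-2.88000+(-25.905))/4.47214=-6.43652, w=(-2.88000−(-25.905))/4.47214=5.14855
k=3: b·v=10.0×(-2.812)=-28.12000; √(2b)=4.47214; u=(-28.12000+30.411)/4.47214=0.51228, w=(-28.12000−30.411)/4.47214=-13.08793
k=4: b·v=10.0×(-0.728)=-7.28000; √(2b)=4.47214; u=(-7.28000+(-6.323))/4.47214=-3.04172, w=(-7.28000−(-6.323))/4.47214=-0.21399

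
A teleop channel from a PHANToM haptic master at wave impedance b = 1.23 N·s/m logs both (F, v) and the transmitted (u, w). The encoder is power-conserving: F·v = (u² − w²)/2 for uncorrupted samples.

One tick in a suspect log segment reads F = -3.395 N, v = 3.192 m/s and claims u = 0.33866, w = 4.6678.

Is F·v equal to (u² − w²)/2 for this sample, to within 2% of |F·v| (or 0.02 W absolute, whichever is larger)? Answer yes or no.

F·v = (-3.395)×3.192 = -10.8368 W.
(u² − w²)/2 = (0.1147 − 21.7884)/2 = -10.8368 W.
|Δ| = 0.0000;  2% of max(1, |F·v|) = 0.2167.

yes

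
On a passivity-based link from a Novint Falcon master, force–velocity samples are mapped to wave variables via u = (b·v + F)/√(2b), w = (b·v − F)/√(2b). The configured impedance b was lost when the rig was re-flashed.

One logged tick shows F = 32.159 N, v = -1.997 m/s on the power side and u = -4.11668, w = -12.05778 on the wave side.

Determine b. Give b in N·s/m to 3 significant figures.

b = 32.8 N·s/m

u + w = -16.17446;  u + w = √(2b)·v, so √(2b) = -16.17446/(-1.997) = 8.09938.
b = (√(2b))²/2 = 65.59994/2 = 32.79997.
(Check via u − w = 2F/√(2b): u − w = 7.94110, 2F/√(2b) = 7.94110.)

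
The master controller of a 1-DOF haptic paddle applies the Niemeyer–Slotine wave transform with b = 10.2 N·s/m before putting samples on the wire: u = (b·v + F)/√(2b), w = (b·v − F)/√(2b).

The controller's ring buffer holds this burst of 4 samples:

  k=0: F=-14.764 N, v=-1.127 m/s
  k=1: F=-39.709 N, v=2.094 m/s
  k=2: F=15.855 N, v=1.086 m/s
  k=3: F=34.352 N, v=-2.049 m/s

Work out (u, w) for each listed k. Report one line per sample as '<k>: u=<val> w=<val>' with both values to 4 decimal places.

k=0: b·v=10.2×(-1.127)=-11.4954; √(2b)=4.5166; u=(-11.4954+(-14.764))/4.5166=-5.8139, w=(-11.4954−(-14.764))/4.5166=0.7237
k=1: b·v=10.2×2.094=21.3588; √(2b)=4.5166; u=(21.3588+(-39.709))/4.5166=-4.0628, w=(21.3588−(-39.709))/4.5166=13.5206
k=2: b·v=10.2×1.086=11.0772; √(2b)=4.5166; u=(11.0772+15.855)/4.5166=5.9629, w=(11.0772−15.855)/4.5166=-1.0578
k=3: b·v=10.2×(-2.049)=-20.8998; √(2b)=4.5166; u=(-20.8998+34.352)/4.5166=2.9784, w=(-20.8998−34.352)/4.5166=-12.2330

0: u=-5.8139 w=0.7237
1: u=-4.0628 w=13.5206
2: u=5.9629 w=-1.0578
3: u=2.9784 w=-12.2330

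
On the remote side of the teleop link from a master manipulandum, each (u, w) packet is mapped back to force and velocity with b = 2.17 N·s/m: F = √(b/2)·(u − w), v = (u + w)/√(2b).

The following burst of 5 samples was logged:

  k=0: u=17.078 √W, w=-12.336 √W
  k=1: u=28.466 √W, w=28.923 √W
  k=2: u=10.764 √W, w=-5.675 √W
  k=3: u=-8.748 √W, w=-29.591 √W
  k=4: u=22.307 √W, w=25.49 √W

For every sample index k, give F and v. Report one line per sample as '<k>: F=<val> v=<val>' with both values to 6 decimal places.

k=0: u−w=29.414000, u+w=4.742000; √(b/2)=1.041633, √(2b)=2.083267; F=1.041633×29.414=30.638603, v=4.742000/2.083267=2.276233
k=1: u−w=-0.457000, u+w=57.389000; √(b/2)=1.041633, √(2b)=2.083267; F=1.041633×(-0.457)=-0.476026, v=57.389000/2.083267=27.547602
k=2: u−w=16.439000, u+w=5.089000; √(b/2)=1.041633, √(2b)=2.083267; F=1.041633×16.439=17.123410, v=5.089000/2.083267=2.442798
k=3: u−w=20.843000, u+w=-38.339000; √(b/2)=1.041633, √(2b)=2.083267; F=1.041633×20.843=21.710764, v=-38.339000/2.083267=-18.403309
k=4: u−w=-3.183000, u+w=47.797000; √(b/2)=1.041633, √(2b)=2.083267; F=1.041633×(-3.183)=-3.315519, v=47.797000/2.083267=22.943294

0: F=30.638603 v=2.276233
1: F=-0.476026 v=27.547602
2: F=17.123410 v=2.442798
3: F=21.710764 v=-18.403309
4: F=-3.315519 v=22.943294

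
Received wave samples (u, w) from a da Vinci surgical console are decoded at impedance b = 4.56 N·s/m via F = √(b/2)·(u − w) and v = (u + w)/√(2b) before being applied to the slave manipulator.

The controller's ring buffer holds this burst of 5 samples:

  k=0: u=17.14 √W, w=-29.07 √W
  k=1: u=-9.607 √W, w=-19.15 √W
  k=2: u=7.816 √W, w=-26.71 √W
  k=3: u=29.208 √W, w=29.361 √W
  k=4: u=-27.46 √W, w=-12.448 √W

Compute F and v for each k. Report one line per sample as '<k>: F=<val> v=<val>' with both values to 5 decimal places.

0: F=69.77557 v=-3.95042
1: F=14.40961 v=-9.52239
2: F=52.13312 v=-6.25643
3: F=-0.23102 v=19.39413
4: F=-22.66762 v=-13.21486

k=0: u−w=46.21000, u+w=-11.93000; √(b/2)=1.50997, √(2b)=3.01993; F=1.50997×46.21=69.77557, v=-11.93000/3.01993=-3.95042
k=1: u−w=9.54300, u+w=-28.75700; √(b/2)=1.50997, √(2b)=3.01993; F=1.50997×9.543=14.40961, v=-28.75700/3.01993=-9.52239
k=2: u−w=34.52600, u+w=-18.89400; √(b/2)=1.50997, √(2b)=3.01993; F=1.50997×34.526=52.13312, v=-18.89400/3.01993=-6.25643
k=3: u−w=-0.15300, u+w=58.56900; √(b/2)=1.50997, √(2b)=3.01993; F=1.50997×(-0.153)=-0.23102, v=58.56900/3.01993=19.39413
k=4: u−w=-15.01200, u+w=-39.90800; √(b/2)=1.50997, √(2b)=3.01993; F=1.50997×(-15.012)=-22.66762, v=-39.90800/3.01993=-13.21486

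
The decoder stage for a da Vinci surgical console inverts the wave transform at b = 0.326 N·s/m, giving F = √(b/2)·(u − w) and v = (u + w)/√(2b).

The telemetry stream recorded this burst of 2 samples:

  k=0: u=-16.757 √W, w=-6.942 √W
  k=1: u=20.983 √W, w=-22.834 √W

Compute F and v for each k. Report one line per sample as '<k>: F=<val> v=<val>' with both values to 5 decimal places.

k=0: u−w=-9.81500, u+w=-23.69900; √(b/2)=0.40373, √(2b)=0.80747; F=0.40373×(-9.815)=-3.96264, v=-23.69900/0.80747=-29.34987
k=1: u−w=43.81700, u+w=-1.85100; √(b/2)=0.40373, √(2b)=0.80747; F=0.40373×43.817=17.69035, v=-1.85100/0.80747=-2.29236

0: F=-3.96264 v=-29.34987
1: F=17.69035 v=-2.29236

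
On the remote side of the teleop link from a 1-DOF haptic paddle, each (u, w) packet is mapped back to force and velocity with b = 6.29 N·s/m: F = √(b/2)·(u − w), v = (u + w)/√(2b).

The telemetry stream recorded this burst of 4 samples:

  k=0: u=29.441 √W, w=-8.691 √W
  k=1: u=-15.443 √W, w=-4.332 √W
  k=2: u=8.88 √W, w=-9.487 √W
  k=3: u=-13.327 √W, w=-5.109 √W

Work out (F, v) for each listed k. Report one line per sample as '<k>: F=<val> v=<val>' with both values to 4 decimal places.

k=0: u−w=38.1320, u+w=20.7500; √(b/2)=1.7734, √(2b)=3.5468; F=1.7734×38.132=67.6239, v=20.7500/3.5468=5.8503
k=1: u−w=-11.1110, u+w=-19.7750; √(b/2)=1.7734, √(2b)=3.5468; F=1.7734×(-11.111)=-19.7044, v=-19.7750/3.5468=-5.5754
k=2: u−w=18.3670, u+w=-0.6070; √(b/2)=1.7734, √(2b)=3.5468; F=1.7734×18.367=32.5723, v=-0.6070/3.5468=-0.1711
k=3: u−w=-8.2180, u+w=-18.4360; √(b/2)=1.7734, √(2b)=3.5468; F=1.7734×(-8.218)=-14.5739, v=-18.4360/3.5468=-5.1979

0: F=67.6239 v=5.8503
1: F=-19.7044 v=-5.5754
2: F=32.5723 v=-0.1711
3: F=-14.5739 v=-5.1979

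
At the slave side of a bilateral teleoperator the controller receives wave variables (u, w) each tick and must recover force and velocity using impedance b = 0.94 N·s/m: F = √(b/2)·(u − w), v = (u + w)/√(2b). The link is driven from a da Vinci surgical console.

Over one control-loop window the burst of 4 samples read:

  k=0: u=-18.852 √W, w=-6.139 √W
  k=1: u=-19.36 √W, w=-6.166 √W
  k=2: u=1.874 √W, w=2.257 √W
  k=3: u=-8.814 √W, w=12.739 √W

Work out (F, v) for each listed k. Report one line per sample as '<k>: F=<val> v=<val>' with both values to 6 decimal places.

0: F=-8.715594 v=-18.226560
1: F=-9.045351 v=-18.616749
2: F=-0.262572 v=3.012841
3: F=-14.775992 v=2.862600

k=0: u−w=-12.713000, u+w=-24.991000; √(b/2)=0.685565, √(2b)=1.371131; F=0.685565×(-12.713)=-8.715594, v=-24.991000/1.371131=-18.226560
k=1: u−w=-13.194000, u+w=-25.526000; √(b/2)=0.685565, √(2b)=1.371131; F=0.685565×(-13.194)=-9.045351, v=-25.526000/1.371131=-18.616749
k=2: u−w=-0.383000, u+w=4.131000; √(b/2)=0.685565, √(2b)=1.371131; F=0.685565×(-0.383)=-0.262572, v=4.131000/1.371131=3.012841
k=3: u−w=-21.553000, u+w=3.925000; √(b/2)=0.685565, √(2b)=1.371131; F=0.685565×(-21.553)=-14.775992, v=3.925000/1.371131=2.862600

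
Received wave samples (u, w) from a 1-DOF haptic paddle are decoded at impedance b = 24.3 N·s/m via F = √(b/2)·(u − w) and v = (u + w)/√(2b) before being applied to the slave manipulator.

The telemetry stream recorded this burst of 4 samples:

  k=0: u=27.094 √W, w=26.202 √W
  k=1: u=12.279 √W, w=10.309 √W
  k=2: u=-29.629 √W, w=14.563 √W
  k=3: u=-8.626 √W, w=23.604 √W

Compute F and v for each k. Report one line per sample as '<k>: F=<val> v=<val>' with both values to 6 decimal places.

0: F=3.109231 v=7.644982
1: F=6.866799 v=3.240109
2: F=-154.039392 v=-2.161125
3: F=-112.343628 v=2.148502

k=0: u−w=0.892000, u+w=53.296000; √(b/2)=3.485685, √(2b)=6.971370; F=3.485685×0.892=3.109231, v=53.296000/6.971370=7.644982
k=1: u−w=1.970000, u+w=22.588000; √(b/2)=3.485685, √(2b)=6.971370; F=3.485685×1.97=6.866799, v=22.588000/6.971370=3.240109
k=2: u−w=-44.192000, u+w=-15.066000; √(b/2)=3.485685, √(2b)=6.971370; F=3.485685×(-44.192)=-154.039392, v=-15.066000/6.971370=-2.161125
k=3: u−w=-32.230000, u+w=14.978000; √(b/2)=3.485685, √(2b)=6.971370; F=3.485685×(-32.23)=-112.343628, v=14.978000/6.971370=2.148502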